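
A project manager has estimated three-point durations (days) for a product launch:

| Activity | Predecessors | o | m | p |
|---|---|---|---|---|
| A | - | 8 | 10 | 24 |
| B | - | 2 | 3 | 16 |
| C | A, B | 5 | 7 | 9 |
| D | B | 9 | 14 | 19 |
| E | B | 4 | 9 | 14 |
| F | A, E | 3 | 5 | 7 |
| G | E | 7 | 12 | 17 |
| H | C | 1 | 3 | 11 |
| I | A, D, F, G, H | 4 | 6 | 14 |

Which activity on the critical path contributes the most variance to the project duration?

B

te_A = (8 + 4·10 + 24)/6 = 72/6 = 12; σ²_A = ((24−8)/6)² = 7.111
te_B = (2 + 4·3 + 16)/6 = 30/6 = 5; σ²_B = ((16−2)/6)² = 5.444
te_C = (5 + 4·7 + 9)/6 = 42/6 = 7; σ²_C = ((9−5)/6)² = 0.444
te_D = (9 + 4·14 + 19)/6 = 84/6 = 14; σ²_D = ((19−9)/6)² = 2.778
te_E = (4 + 4·9 + 14)/6 = 54/6 = 9; σ²_E = ((14−4)/6)² = 2.778
te_F = (3 + 4·5 + 7)/6 = 30/6 = 5; σ²_F = ((7−3)/6)² = 0.444
te_G = (7 + 4·12 + 17)/6 = 72/6 = 12; σ²_G = ((17−7)/6)² = 2.778
te_H = (1 + 4·3 + 11)/6 = 24/6 = 4; σ²_H = ((11−1)/6)² = 2.778
te_I = (4 + 4·6 + 14)/6 = 42/6 = 7; σ²_I = ((14−4)/6)² = 2.778

Forward pass:
ES_A = 0; EF_A = 12
ES_B = 0; EF_B = 5
ES_C = max(EF_A=12, EF_B=5) = 12; EF_C = 12+7 = 19
ES_D = 5; EF_D = 5+14 = 19
ES_E = 5; EF_E = 5+9 = 14
ES_F = max(EF_A=12, EF_E=14) = 14; EF_F = 14+5 = 19
ES_G = 14; EF_G = 14+12 = 26
ES_H = 19; EF_H = 19+4 = 23
ES_I = max(EF_A=12, EF_D=19, EF_F=19, EF_G=26, EF_H=23) = 26; EF_I = 26+7 = 33
Expected project duration μ = 33 days. Critical path: B → E → G → I.

Variances on critical path: σ²_B=5.444, σ²_E=2.778, σ²_G=2.778, σ²_I=2.778.
Largest is σ²_B = 5.444.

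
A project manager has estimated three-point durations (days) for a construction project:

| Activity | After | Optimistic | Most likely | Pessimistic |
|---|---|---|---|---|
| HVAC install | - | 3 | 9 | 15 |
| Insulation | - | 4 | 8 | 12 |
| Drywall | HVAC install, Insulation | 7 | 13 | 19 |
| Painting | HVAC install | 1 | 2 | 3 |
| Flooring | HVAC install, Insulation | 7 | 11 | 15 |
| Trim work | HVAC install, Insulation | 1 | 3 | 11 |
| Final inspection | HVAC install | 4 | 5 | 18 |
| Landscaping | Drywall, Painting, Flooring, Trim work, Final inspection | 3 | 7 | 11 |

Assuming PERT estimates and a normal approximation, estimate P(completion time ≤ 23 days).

0.028

te_HVAC install = (3 + 4·9 + 15)/6 = 54/6 = 9; σ²_HVAC install = ((15−3)/6)² = 4.000
te_Insulation = (4 + 4·8 + 12)/6 = 48/6 = 8; σ²_Insulation = ((12−4)/6)² = 1.778
te_Drywall = (7 + 4·13 + 19)/6 = 78/6 = 13; σ²_Drywall = ((19−7)/6)² = 4.000
te_Painting = (1 + 4·2 + 3)/6 = 12/6 = 2; σ²_Painting = ((3−1)/6)² = 0.111
te_Flooring = (7 + 4·11 + 15)/6 = 66/6 = 11; σ²_Flooring = ((15−7)/6)² = 1.778
te_Trim work = (1 + 4·3 + 11)/6 = 24/6 = 4; σ²_Trim work = ((11−1)/6)² = 2.778
te_Final inspection = (4 + 4·5 + 18)/6 = 42/6 = 7; σ²_Final inspection = ((18−4)/6)² = 5.444
te_Landscaping = (3 + 4·7 + 11)/6 = 42/6 = 7; σ²_Landscaping = ((11−3)/6)² = 1.778

Forward pass:
ES_HVAC install = 0; EF_HVAC install = 9
ES_Insulation = 0; EF_Insulation = 8
ES_Drywall = max(EF_HVAC install=9, EF_Insulation=8) = 9; EF_Drywall = 9+13 = 22
ES_Painting = 9; EF_Painting = 9+2 = 11
ES_Flooring = max(EF_HVAC install=9, EF_Insulation=8) = 9; EF_Flooring = 9+11 = 20
ES_Trim work = max(EF_HVAC install=9, EF_Insulation=8) = 9; EF_Trim work = 9+4 = 13
ES_Final inspection = 9; EF_Final inspection = 9+7 = 16
ES_Landscaping = max(EF_Drywall=22, EF_Painting=11, EF_Flooring=20, EF_Trim work=13, EF_Final inspection=16) = 22; EF_Landscaping = 22+7 = 29
Expected project duration μ = 29 days. Critical path: HVAC install → Drywall → Landscaping.

Variance along critical path = 4.000 + 4.000 + 1.778 = 9.778; σ = √9.778 = 3.127 days.
Z = (23 − 29) / 3.127 = -1.919
P(T ≤ 23) = Φ(-1.919) ≈ 0.028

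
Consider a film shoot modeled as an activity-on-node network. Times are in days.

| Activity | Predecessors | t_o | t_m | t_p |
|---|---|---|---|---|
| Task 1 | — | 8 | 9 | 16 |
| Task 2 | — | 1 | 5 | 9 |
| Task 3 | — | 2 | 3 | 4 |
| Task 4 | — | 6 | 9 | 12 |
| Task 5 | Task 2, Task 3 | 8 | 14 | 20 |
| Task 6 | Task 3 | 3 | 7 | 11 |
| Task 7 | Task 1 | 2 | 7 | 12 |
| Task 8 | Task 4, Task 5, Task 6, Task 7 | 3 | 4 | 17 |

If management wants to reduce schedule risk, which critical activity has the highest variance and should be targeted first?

te_Task 1 = (8 + 4·9 + 16)/6 = 60/6 = 10; σ²_Task 1 = ((16−8)/6)² = 1.778
te_Task 2 = (1 + 4·5 + 9)/6 = 30/6 = 5; σ²_Task 2 = ((9−1)/6)² = 1.778
te_Task 3 = (2 + 4·3 + 4)/6 = 18/6 = 3; σ²_Task 3 = ((4−2)/6)² = 0.111
te_Task 4 = (6 + 4·9 + 12)/6 = 54/6 = 9; σ²_Task 4 = ((12−6)/6)² = 1.000
te_Task 5 = (8 + 4·14 + 20)/6 = 84/6 = 14; σ²_Task 5 = ((20−8)/6)² = 4.000
te_Task 6 = (3 + 4·7 + 11)/6 = 42/6 = 7; σ²_Task 6 = ((11−3)/6)² = 1.778
te_Task 7 = (2 + 4·7 + 12)/6 = 42/6 = 7; σ²_Task 7 = ((12−2)/6)² = 2.778
te_Task 8 = (3 + 4·4 + 17)/6 = 36/6 = 6; σ²_Task 8 = ((17−3)/6)² = 5.444

Forward pass:
ES_Task 1 = 0; EF_Task 1 = 10
ES_Task 2 = 0; EF_Task 2 = 5
ES_Task 3 = 0; EF_Task 3 = 3
ES_Task 4 = 0; EF_Task 4 = 9
ES_Task 5 = max(EF_Task 2=5, EF_Task 3=3) = 5; EF_Task 5 = 5+14 = 19
ES_Task 6 = 3; EF_Task 6 = 3+7 = 10
ES_Task 7 = 10; EF_Task 7 = 10+7 = 17
ES_Task 8 = max(EF_Task 4=9, EF_Task 5=19, EF_Task 6=10, EF_Task 7=17) = 19; EF_Task 8 = 19+6 = 25
Expected project duration μ = 25 days. Critical path: Task 2 → Task 5 → Task 8.

Variances on critical path: σ²_Task 2=1.778, σ²_Task 5=4.000, σ²_Task 8=5.444.
Largest is σ²_Task 8 = 5.444.

Task 8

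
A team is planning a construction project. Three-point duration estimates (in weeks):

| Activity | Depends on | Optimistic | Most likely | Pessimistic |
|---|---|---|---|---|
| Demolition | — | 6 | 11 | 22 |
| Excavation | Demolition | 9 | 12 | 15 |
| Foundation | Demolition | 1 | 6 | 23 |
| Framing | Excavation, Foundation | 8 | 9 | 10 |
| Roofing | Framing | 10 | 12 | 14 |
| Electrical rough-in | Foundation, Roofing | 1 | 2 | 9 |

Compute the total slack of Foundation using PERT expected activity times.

4 weeks

te_Demolition = (6 + 4·11 + 22)/6 = 72/6 = 12
te_Excavation = (9 + 4·12 + 15)/6 = 72/6 = 12
te_Foundation = (1 + 4·6 + 23)/6 = 48/6 = 8
te_Framing = (8 + 4·9 + 10)/6 = 54/6 = 9
te_Roofing = (10 + 4·12 + 14)/6 = 72/6 = 12
te_Electrical rough-in = (1 + 4·2 + 9)/6 = 18/6 = 3

Forward pass:
ES_Demolition = 0; EF_Demolition = 12
ES_Excavation = 12; EF_Excavation = 12+12 = 24
ES_Foundation = 12; EF_Foundation = 12+8 = 20
ES_Framing = max(EF_Excavation=24, EF_Foundation=20) = 24; EF_Framing = 24+9 = 33
ES_Roofing = 33; EF_Roofing = 33+12 = 45
ES_Electrical rough-in = max(EF_Foundation=20, EF_Roofing=45) = 45; EF_Electrical rough-in = 45+3 = 48
Expected project duration μ = 48 weeks. Critical path: Demolition → Excavation → Framing → Roofing → Electrical rough-in.

Backward pass:
LF_Electrical rough-in = 48; LS_Electrical rough-in = 48−3 = 45
LF_Roofing = LS_Electrical rough-in = 45; LS_Roofing = 45−12 = 33
LF_Framing = LS_Roofing = 33; LS_Framing = 33−9 = 24
LF_Foundation = min(LS_Framing=24, LS_Electrical rough-in=45) = 24; LS_Foundation = 24−8 = 16
LF_Excavation = LS_Framing = 24; LS_Excavation = 24−12 = 12
LF_Demolition = min(LS_Excavation=12, LS_Foundation=16) = 12; LS_Demolition = 12−12 = 0
Slack_Foundation = LS_Foundation − ES_Foundation = 16 − 12 = 4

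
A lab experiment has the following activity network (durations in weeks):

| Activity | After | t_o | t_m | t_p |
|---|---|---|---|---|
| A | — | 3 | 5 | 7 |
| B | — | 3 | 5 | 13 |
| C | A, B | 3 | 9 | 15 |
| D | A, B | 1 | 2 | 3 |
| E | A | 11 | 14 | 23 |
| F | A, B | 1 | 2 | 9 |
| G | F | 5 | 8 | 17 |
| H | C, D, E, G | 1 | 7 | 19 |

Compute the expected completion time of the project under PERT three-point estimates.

28 weeks

te_A = (3 + 4·5 + 7)/6 = 30/6 = 5
te_B = (3 + 4·5 + 13)/6 = 36/6 = 6
te_C = (3 + 4·9 + 15)/6 = 54/6 = 9
te_D = (1 + 4·2 + 3)/6 = 12/6 = 2
te_E = (11 + 4·14 + 23)/6 = 90/6 = 15
te_F = (1 + 4·2 + 9)/6 = 18/6 = 3
te_G = (5 + 4·8 + 17)/6 = 54/6 = 9
te_H = (1 + 4·7 + 19)/6 = 48/6 = 8

Forward pass:
ES_A = 0; EF_A = 5
ES_B = 0; EF_B = 6
ES_C = max(EF_A=5, EF_B=6) = 6; EF_C = 6+9 = 15
ES_D = max(EF_A=5, EF_B=6) = 6; EF_D = 6+2 = 8
ES_E = 5; EF_E = 5+15 = 20
ES_F = max(EF_A=5, EF_B=6) = 6; EF_F = 6+3 = 9
ES_G = 9; EF_G = 9+9 = 18
ES_H = max(EF_C=15, EF_D=8, EF_E=20, EF_G=18) = 20; EF_H = 20+8 = 28
Expected project duration μ = 28 weeks. Critical path: A → E → H.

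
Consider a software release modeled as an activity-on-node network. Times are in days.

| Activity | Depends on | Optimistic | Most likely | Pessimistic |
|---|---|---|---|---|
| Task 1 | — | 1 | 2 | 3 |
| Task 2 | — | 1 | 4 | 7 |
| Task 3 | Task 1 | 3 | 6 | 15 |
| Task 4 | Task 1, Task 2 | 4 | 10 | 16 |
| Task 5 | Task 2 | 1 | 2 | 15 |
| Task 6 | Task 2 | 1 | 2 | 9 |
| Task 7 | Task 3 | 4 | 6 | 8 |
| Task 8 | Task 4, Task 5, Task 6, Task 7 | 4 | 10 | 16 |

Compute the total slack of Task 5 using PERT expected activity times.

te_Task 1 = (1 + 4·2 + 3)/6 = 12/6 = 2
te_Task 2 = (1 + 4·4 + 7)/6 = 24/6 = 4
te_Task 3 = (3 + 4·6 + 15)/6 = 42/6 = 7
te_Task 4 = (4 + 4·10 + 16)/6 = 60/6 = 10
te_Task 5 = (1 + 4·2 + 15)/6 = 24/6 = 4
te_Task 6 = (1 + 4·2 + 9)/6 = 18/6 = 3
te_Task 7 = (4 + 4·6 + 8)/6 = 36/6 = 6
te_Task 8 = (4 + 4·10 + 16)/6 = 60/6 = 10

Forward pass:
ES_Task 1 = 0; EF_Task 1 = 2
ES_Task 2 = 0; EF_Task 2 = 4
ES_Task 3 = 2; EF_Task 3 = 2+7 = 9
ES_Task 4 = max(EF_Task 1=2, EF_Task 2=4) = 4; EF_Task 4 = 4+10 = 14
ES_Task 5 = 4; EF_Task 5 = 4+4 = 8
ES_Task 6 = 4; EF_Task 6 = 4+3 = 7
ES_Task 7 = 9; EF_Task 7 = 9+6 = 15
ES_Task 8 = max(EF_Task 4=14, EF_Task 5=8, EF_Task 6=7, EF_Task 7=15) = 15; EF_Task 8 = 15+10 = 25
Expected project duration μ = 25 days. Critical path: Task 1 → Task 3 → Task 7 → Task 8.

Backward pass:
LF_Task 8 = 25; LS_Task 8 = 25−10 = 15
LF_Task 7 = LS_Task 8 = 15; LS_Task 7 = 15−6 = 9
LF_Task 6 = LS_Task 8 = 15; LS_Task 6 = 15−3 = 12
LF_Task 5 = LS_Task 8 = 15; LS_Task 5 = 15−4 = 11
LF_Task 4 = LS_Task 8 = 15; LS_Task 4 = 15−10 = 5
LF_Task 3 = LS_Task 7 = 9; LS_Task 3 = 9−7 = 2
LF_Task 2 = min(LS_Task 4=5, LS_Task 5=11, LS_Task 6=12) = 5; LS_Task 2 = 5−4 = 1
LF_Task 1 = min(LS_Task 3=2, LS_Task 4=5) = 2; LS_Task 1 = 2−2 = 0
Slack_Task 5 = LS_Task 5 − ES_Task 5 = 11 − 4 = 7

7 days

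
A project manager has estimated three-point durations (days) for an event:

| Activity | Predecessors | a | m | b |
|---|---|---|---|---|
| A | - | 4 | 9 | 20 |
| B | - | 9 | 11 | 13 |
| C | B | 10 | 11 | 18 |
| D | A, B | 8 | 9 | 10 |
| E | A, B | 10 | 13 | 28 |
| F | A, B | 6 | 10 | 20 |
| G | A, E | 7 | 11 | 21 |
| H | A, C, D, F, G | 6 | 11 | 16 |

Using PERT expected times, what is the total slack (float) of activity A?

te_A = (4 + 4·9 + 20)/6 = 60/6 = 10
te_B = (9 + 4·11 + 13)/6 = 66/6 = 11
te_C = (10 + 4·11 + 18)/6 = 72/6 = 12
te_D = (8 + 4·9 + 10)/6 = 54/6 = 9
te_E = (10 + 4·13 + 28)/6 = 90/6 = 15
te_F = (6 + 4·10 + 20)/6 = 66/6 = 11
te_G = (7 + 4·11 + 21)/6 = 72/6 = 12
te_H = (6 + 4·11 + 16)/6 = 66/6 = 11

Forward pass:
ES_A = 0; EF_A = 10
ES_B = 0; EF_B = 11
ES_C = 11; EF_C = 11+12 = 23
ES_D = max(EF_A=10, EF_B=11) = 11; EF_D = 11+9 = 20
ES_E = max(EF_A=10, EF_B=11) = 11; EF_E = 11+15 = 26
ES_F = max(EF_A=10, EF_B=11) = 11; EF_F = 11+11 = 22
ES_G = max(EF_A=10, EF_E=26) = 26; EF_G = 26+12 = 38
ES_H = max(EF_A=10, EF_C=23, EF_D=20, EF_F=22, EF_G=38) = 38; EF_H = 38+11 = 49
Expected project duration μ = 49 days. Critical path: B → E → G → H.

Backward pass:
LF_H = 49; LS_H = 49−11 = 38
LF_G = LS_H = 38; LS_G = 38−12 = 26
LF_F = LS_H = 38; LS_F = 38−11 = 27
LF_E = LS_G = 26; LS_E = 26−15 = 11
LF_D = LS_H = 38; LS_D = 38−9 = 29
LF_C = LS_H = 38; LS_C = 38−12 = 26
LF_B = min(LS_C=26, LS_D=29, LS_E=11, LS_F=27) = 11; LS_B = 11−11 = 0
LF_A = min(LS_D=29, LS_E=11, LS_F=27, LS_G=26, LS_H=38) = 11; LS_A = 11−10 = 1
Slack_A = LS_A − ES_A = 1 − 0 = 1

1 days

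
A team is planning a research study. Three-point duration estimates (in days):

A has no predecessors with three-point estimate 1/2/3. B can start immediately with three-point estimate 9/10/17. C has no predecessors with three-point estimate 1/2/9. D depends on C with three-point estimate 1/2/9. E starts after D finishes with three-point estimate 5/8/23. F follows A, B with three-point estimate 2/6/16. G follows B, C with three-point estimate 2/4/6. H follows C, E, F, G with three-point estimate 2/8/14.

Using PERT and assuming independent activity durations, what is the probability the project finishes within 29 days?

te_A = (1 + 4·2 + 3)/6 = 12/6 = 2; σ²_A = ((3−1)/6)² = 0.111
te_B = (9 + 4·10 + 17)/6 = 66/6 = 11; σ²_B = ((17−9)/6)² = 1.778
te_C = (1 + 4·2 + 9)/6 = 18/6 = 3; σ²_C = ((9−1)/6)² = 1.778
te_D = (1 + 4·2 + 9)/6 = 18/6 = 3; σ²_D = ((9−1)/6)² = 1.778
te_E = (5 + 4·8 + 23)/6 = 60/6 = 10; σ²_E = ((23−5)/6)² = 9.000
te_F = (2 + 4·6 + 16)/6 = 42/6 = 7; σ²_F = ((16−2)/6)² = 5.444
te_G = (2 + 4·4 + 6)/6 = 24/6 = 4; σ²_G = ((6−2)/6)² = 0.444
te_H = (2 + 4·8 + 14)/6 = 48/6 = 8; σ²_H = ((14−2)/6)² = 4.000

Forward pass:
ES_A = 0; EF_A = 2
ES_B = 0; EF_B = 11
ES_C = 0; EF_C = 3
ES_D = 3; EF_D = 3+3 = 6
ES_E = 6; EF_E = 6+10 = 16
ES_F = max(EF_A=2, EF_B=11) = 11; EF_F = 11+7 = 18
ES_G = max(EF_B=11, EF_C=3) = 11; EF_G = 11+4 = 15
ES_H = max(EF_C=3, EF_E=16, EF_F=18, EF_G=15) = 18; EF_H = 18+8 = 26
Expected project duration μ = 26 days. Critical path: B → F → H.

Variance along critical path = 1.778 + 5.444 + 4.000 = 11.222; σ = √11.222 = 3.350 days.
Z = (29 − 26) / 3.350 = 0.896
P(T ≤ 29) = Φ(0.896) ≈ 0.815

0.815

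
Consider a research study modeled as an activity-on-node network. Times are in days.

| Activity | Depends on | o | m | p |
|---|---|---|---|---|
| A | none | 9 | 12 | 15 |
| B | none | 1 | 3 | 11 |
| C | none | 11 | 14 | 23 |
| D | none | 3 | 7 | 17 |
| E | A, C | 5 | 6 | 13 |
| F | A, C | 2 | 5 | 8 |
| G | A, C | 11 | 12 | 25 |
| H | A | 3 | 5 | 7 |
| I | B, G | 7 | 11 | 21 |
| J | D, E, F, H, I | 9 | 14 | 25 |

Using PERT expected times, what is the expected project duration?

56 days

te_A = (9 + 4·12 + 15)/6 = 72/6 = 12
te_B = (1 + 4·3 + 11)/6 = 24/6 = 4
te_C = (11 + 4·14 + 23)/6 = 90/6 = 15
te_D = (3 + 4·7 + 17)/6 = 48/6 = 8
te_E = (5 + 4·6 + 13)/6 = 42/6 = 7
te_F = (2 + 4·5 + 8)/6 = 30/6 = 5
te_G = (11 + 4·12 + 25)/6 = 84/6 = 14
te_H = (3 + 4·5 + 7)/6 = 30/6 = 5
te_I = (7 + 4·11 + 21)/6 = 72/6 = 12
te_J = (9 + 4·14 + 25)/6 = 90/6 = 15

Forward pass:
ES_A = 0; EF_A = 12
ES_B = 0; EF_B = 4
ES_C = 0; EF_C = 15
ES_D = 0; EF_D = 8
ES_E = max(EF_A=12, EF_C=15) = 15; EF_E = 15+7 = 22
ES_F = max(EF_A=12, EF_C=15) = 15; EF_F = 15+5 = 20
ES_G = max(EF_A=12, EF_C=15) = 15; EF_G = 15+14 = 29
ES_H = 12; EF_H = 12+5 = 17
ES_I = max(EF_B=4, EF_G=29) = 29; EF_I = 29+12 = 41
ES_J = max(EF_D=8, EF_E=22, EF_F=20, EF_H=17, EF_I=41) = 41; EF_J = 41+15 = 56
Expected project duration μ = 56 days. Critical path: C → G → I → J.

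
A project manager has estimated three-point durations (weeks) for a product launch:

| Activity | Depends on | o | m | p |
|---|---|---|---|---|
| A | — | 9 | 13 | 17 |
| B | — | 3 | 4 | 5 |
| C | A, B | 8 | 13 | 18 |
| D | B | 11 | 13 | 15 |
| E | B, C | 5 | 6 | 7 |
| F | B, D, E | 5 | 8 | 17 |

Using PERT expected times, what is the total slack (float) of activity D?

te_A = (9 + 4·13 + 17)/6 = 78/6 = 13
te_B = (3 + 4·4 + 5)/6 = 24/6 = 4
te_C = (8 + 4·13 + 18)/6 = 78/6 = 13
te_D = (11 + 4·13 + 15)/6 = 78/6 = 13
te_E = (5 + 4·6 + 7)/6 = 36/6 = 6
te_F = (5 + 4·8 + 17)/6 = 54/6 = 9

Forward pass:
ES_A = 0; EF_A = 13
ES_B = 0; EF_B = 4
ES_C = max(EF_A=13, EF_B=4) = 13; EF_C = 13+13 = 26
ES_D = 4; EF_D = 4+13 = 17
ES_E = max(EF_B=4, EF_C=26) = 26; EF_E = 26+6 = 32
ES_F = max(EF_B=4, EF_D=17, EF_E=32) = 32; EF_F = 32+9 = 41
Expected project duration μ = 41 weeks. Critical path: A → C → E → F.

Backward pass:
LF_F = 41; LS_F = 41−9 = 32
LF_E = LS_F = 32; LS_E = 32−6 = 26
LF_D = LS_F = 32; LS_D = 32−13 = 19
LF_C = LS_E = 26; LS_C = 26−13 = 13
LF_B = min(LS_C=13, LS_D=19, LS_E=26, LS_F=32) = 13; LS_B = 13−4 = 9
LF_A = LS_C = 13; LS_A = 13−13 = 0
Slack_D = LS_D − ES_D = 19 − 4 = 15

15 weeks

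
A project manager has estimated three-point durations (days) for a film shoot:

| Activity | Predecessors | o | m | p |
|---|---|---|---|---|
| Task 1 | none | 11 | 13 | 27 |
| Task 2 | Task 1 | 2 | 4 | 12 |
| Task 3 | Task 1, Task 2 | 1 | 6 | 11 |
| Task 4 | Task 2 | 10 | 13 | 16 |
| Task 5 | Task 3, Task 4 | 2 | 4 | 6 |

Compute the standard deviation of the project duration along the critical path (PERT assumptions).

te_Task 1 = (11 + 4·13 + 27)/6 = 90/6 = 15; σ²_Task 1 = ((27−11)/6)² = 7.111
te_Task 2 = (2 + 4·4 + 12)/6 = 30/6 = 5; σ²_Task 2 = ((12−2)/6)² = 2.778
te_Task 3 = (1 + 4·6 + 11)/6 = 36/6 = 6; σ²_Task 3 = ((11−1)/6)² = 2.778
te_Task 4 = (10 + 4·13 + 16)/6 = 78/6 = 13; σ²_Task 4 = ((16−10)/6)² = 1.000
te_Task 5 = (2 + 4·4 + 6)/6 = 24/6 = 4; σ²_Task 5 = ((6−2)/6)² = 0.444

Forward pass:
ES_Task 1 = 0; EF_Task 1 = 15
ES_Task 2 = 15; EF_Task 2 = 15+5 = 20
ES_Task 3 = max(EF_Task 1=15, EF_Task 2=20) = 20; EF_Task 3 = 20+6 = 26
ES_Task 4 = 20; EF_Task 4 = 20+13 = 33
ES_Task 5 = max(EF_Task 3=26, EF_Task 4=33) = 33; EF_Task 5 = 33+4 = 37
Expected project duration μ = 37 days. Critical path: Task 1 → Task 2 → Task 4 → Task 5.

Variance along critical path = 7.111 + 2.778 + 1.000 + 0.444 = 11.333
σ = √11.333 = 3.367 days

3.37 days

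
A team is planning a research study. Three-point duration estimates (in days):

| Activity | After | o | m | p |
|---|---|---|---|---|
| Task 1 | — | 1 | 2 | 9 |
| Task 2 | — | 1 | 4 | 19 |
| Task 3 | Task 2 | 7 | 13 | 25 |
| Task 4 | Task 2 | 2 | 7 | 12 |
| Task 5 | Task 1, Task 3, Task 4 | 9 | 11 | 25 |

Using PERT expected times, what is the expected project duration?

te_Task 1 = (1 + 4·2 + 9)/6 = 18/6 = 3
te_Task 2 = (1 + 4·4 + 19)/6 = 36/6 = 6
te_Task 3 = (7 + 4·13 + 25)/6 = 84/6 = 14
te_Task 4 = (2 + 4·7 + 12)/6 = 42/6 = 7
te_Task 5 = (9 + 4·11 + 25)/6 = 78/6 = 13

Forward pass:
ES_Task 1 = 0; EF_Task 1 = 3
ES_Task 2 = 0; EF_Task 2 = 6
ES_Task 3 = 6; EF_Task 3 = 6+14 = 20
ES_Task 4 = 6; EF_Task 4 = 6+7 = 13
ES_Task 5 = max(EF_Task 1=3, EF_Task 3=20, EF_Task 4=13) = 20; EF_Task 5 = 20+13 = 33
Expected project duration μ = 33 days. Critical path: Task 2 → Task 3 → Task 5.

33 days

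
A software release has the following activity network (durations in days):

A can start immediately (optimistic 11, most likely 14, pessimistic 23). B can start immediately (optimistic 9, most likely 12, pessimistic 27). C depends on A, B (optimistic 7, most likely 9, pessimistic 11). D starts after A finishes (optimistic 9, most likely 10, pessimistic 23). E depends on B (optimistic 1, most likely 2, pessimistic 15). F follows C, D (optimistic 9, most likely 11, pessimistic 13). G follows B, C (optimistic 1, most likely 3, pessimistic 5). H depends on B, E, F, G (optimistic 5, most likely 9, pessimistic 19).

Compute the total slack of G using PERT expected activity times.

te_A = (11 + 4·14 + 23)/6 = 90/6 = 15
te_B = (9 + 4·12 + 27)/6 = 84/6 = 14
te_C = (7 + 4·9 + 11)/6 = 54/6 = 9
te_D = (9 + 4·10 + 23)/6 = 72/6 = 12
te_E = (1 + 4·2 + 15)/6 = 24/6 = 4
te_F = (9 + 4·11 + 13)/6 = 66/6 = 11
te_G = (1 + 4·3 + 5)/6 = 18/6 = 3
te_H = (5 + 4·9 + 19)/6 = 60/6 = 10

Forward pass:
ES_A = 0; EF_A = 15
ES_B = 0; EF_B = 14
ES_C = max(EF_A=15, EF_B=14) = 15; EF_C = 15+9 = 24
ES_D = 15; EF_D = 15+12 = 27
ES_E = 14; EF_E = 14+4 = 18
ES_F = max(EF_C=24, EF_D=27) = 27; EF_F = 27+11 = 38
ES_G = max(EF_B=14, EF_C=24) = 24; EF_G = 24+3 = 27
ES_H = max(EF_B=14, EF_E=18, EF_F=38, EF_G=27) = 38; EF_H = 38+10 = 48
Expected project duration μ = 48 days. Critical path: A → D → F → H.

Backward pass:
LF_H = 48; LS_H = 48−10 = 38
LF_G = LS_H = 38; LS_G = 38−3 = 35
LF_F = LS_H = 38; LS_F = 38−11 = 27
LF_E = LS_H = 38; LS_E = 38−4 = 34
LF_D = LS_F = 27; LS_D = 27−12 = 15
LF_C = min(LS_F=27, LS_G=35) = 27; LS_C = 27−9 = 18
LF_B = min(LS_C=18, LS_E=34, LS_G=35, LS_H=38) = 18; LS_B = 18−14 = 4
LF_A = min(LS_C=18, LS_D=15) = 15; LS_A = 15−15 = 0
Slack_G = LS_G − ES_G = 35 − 24 = 11

11 days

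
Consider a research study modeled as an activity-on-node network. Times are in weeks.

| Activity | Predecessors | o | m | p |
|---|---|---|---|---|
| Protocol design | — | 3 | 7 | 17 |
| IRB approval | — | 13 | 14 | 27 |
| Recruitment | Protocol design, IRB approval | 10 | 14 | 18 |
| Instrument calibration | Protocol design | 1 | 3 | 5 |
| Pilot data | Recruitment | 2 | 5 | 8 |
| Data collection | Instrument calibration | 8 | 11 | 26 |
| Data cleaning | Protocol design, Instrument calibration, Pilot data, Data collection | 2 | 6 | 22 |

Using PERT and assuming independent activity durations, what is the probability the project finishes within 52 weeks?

te_Protocol design = (3 + 4·7 + 17)/6 = 48/6 = 8; σ²_Protocol design = ((17−3)/6)² = 5.444
te_IRB approval = (13 + 4·14 + 27)/6 = 96/6 = 16; σ²_IRB approval = ((27−13)/6)² = 5.444
te_Recruitment = (10 + 4·14 + 18)/6 = 84/6 = 14; σ²_Recruitment = ((18−10)/6)² = 1.778
te_Instrument calibration = (1 + 4·3 + 5)/6 = 18/6 = 3; σ²_Instrument calibration = ((5−1)/6)² = 0.444
te_Pilot data = (2 + 4·5 + 8)/6 = 30/6 = 5; σ²_Pilot data = ((8−2)/6)² = 1.000
te_Data collection = (8 + 4·11 + 26)/6 = 78/6 = 13; σ²_Data collection = ((26−8)/6)² = 9.000
te_Data cleaning = (2 + 4·6 + 22)/6 = 48/6 = 8; σ²_Data cleaning = ((22−2)/6)² = 11.111

Forward pass:
ES_Protocol design = 0; EF_Protocol design = 8
ES_IRB approval = 0; EF_IRB approval = 16
ES_Recruitment = max(EF_Protocol design=8, EF_IRB approval=16) = 16; EF_Recruitment = 16+14 = 30
ES_Instrument calibration = 8; EF_Instrument calibration = 8+3 = 11
ES_Pilot data = 30; EF_Pilot data = 30+5 = 35
ES_Data collection = 11; EF_Data collection = 11+13 = 24
ES_Data cleaning = max(EF_Protocol design=8, EF_Instrument calibration=11, EF_Pilot data=35, EF_Data collection=24) = 35; EF_Data cleaning = 35+8 = 43
Expected project duration μ = 43 weeks. Critical path: IRB approval → Recruitment → Pilot data → Data cleaning.

Variance along critical path = 5.444 + 1.778 + 1.000 + 11.111 = 19.333; σ = √19.333 = 4.397 weeks.
Z = (52 − 43) / 4.397 = 2.047
P(T ≤ 52) = Φ(2.047) ≈ 0.980

0.980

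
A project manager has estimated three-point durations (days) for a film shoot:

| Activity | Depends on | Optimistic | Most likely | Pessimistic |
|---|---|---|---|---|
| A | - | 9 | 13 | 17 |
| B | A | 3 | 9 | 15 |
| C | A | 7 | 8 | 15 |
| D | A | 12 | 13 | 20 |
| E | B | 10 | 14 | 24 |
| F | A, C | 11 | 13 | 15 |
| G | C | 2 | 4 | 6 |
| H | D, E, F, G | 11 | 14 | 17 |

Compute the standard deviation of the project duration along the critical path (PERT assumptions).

3.50 days

te_A = (9 + 4·13 + 17)/6 = 78/6 = 13; σ²_A = ((17−9)/6)² = 1.778
te_B = (3 + 4·9 + 15)/6 = 54/6 = 9; σ²_B = ((15−3)/6)² = 4.000
te_C = (7 + 4·8 + 15)/6 = 54/6 = 9; σ²_C = ((15−7)/6)² = 1.778
te_D = (12 + 4·13 + 20)/6 = 84/6 = 14; σ²_D = ((20−12)/6)² = 1.778
te_E = (10 + 4·14 + 24)/6 = 90/6 = 15; σ²_E = ((24−10)/6)² = 5.444
te_F = (11 + 4·13 + 15)/6 = 78/6 = 13; σ²_F = ((15−11)/6)² = 0.444
te_G = (2 + 4·4 + 6)/6 = 24/6 = 4; σ²_G = ((6−2)/6)² = 0.444
te_H = (11 + 4·14 + 17)/6 = 84/6 = 14; σ²_H = ((17−11)/6)² = 1.000

Forward pass:
ES_A = 0; EF_A = 13
ES_B = 13; EF_B = 13+9 = 22
ES_C = 13; EF_C = 13+9 = 22
ES_D = 13; EF_D = 13+14 = 27
ES_E = 22; EF_E = 22+15 = 37
ES_F = max(EF_A=13, EF_C=22) = 22; EF_F = 22+13 = 35
ES_G = 22; EF_G = 22+4 = 26
ES_H = max(EF_D=27, EF_E=37, EF_F=35, EF_G=26) = 37; EF_H = 37+14 = 51
Expected project duration μ = 51 days. Critical path: A → B → E → H.

Variance along critical path = 1.778 + 4.000 + 5.444 + 1.000 = 12.222
σ = √12.222 = 3.496 days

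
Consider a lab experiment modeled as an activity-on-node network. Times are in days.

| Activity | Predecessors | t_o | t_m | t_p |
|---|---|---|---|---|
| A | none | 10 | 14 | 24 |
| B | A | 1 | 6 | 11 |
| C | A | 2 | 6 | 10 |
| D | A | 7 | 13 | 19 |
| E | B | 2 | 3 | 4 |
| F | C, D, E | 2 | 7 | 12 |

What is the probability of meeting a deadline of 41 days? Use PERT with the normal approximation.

0.957

te_A = (10 + 4·14 + 24)/6 = 90/6 = 15; σ²_A = ((24−10)/6)² = 5.444
te_B = (1 + 4·6 + 11)/6 = 36/6 = 6; σ²_B = ((11−1)/6)² = 2.778
te_C = (2 + 4·6 + 10)/6 = 36/6 = 6; σ²_C = ((10−2)/6)² = 1.778
te_D = (7 + 4·13 + 19)/6 = 78/6 = 13; σ²_D = ((19−7)/6)² = 4.000
te_E = (2 + 4·3 + 4)/6 = 18/6 = 3; σ²_E = ((4−2)/6)² = 0.111
te_F = (2 + 4·7 + 12)/6 = 42/6 = 7; σ²_F = ((12−2)/6)² = 2.778

Forward pass:
ES_A = 0; EF_A = 15
ES_B = 15; EF_B = 15+6 = 21
ES_C = 15; EF_C = 15+6 = 21
ES_D = 15; EF_D = 15+13 = 28
ES_E = 21; EF_E = 21+3 = 24
ES_F = max(EF_C=21, EF_D=28, EF_E=24) = 28; EF_F = 28+7 = 35
Expected project duration μ = 35 days. Critical path: A → D → F.

Variance along critical path = 5.444 + 4.000 + 2.778 = 12.222; σ = √12.222 = 3.496 days.
Z = (41 − 35) / 3.496 = 1.716
P(T ≤ 41) = Φ(1.716) ≈ 0.957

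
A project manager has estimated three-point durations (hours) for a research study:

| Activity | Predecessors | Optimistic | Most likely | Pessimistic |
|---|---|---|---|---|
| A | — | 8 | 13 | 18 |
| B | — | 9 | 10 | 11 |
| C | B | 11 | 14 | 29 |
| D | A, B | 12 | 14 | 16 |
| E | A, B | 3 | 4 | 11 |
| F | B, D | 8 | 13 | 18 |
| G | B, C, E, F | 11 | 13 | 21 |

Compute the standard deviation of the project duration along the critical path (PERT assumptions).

2.96 hours

te_A = (8 + 4·13 + 18)/6 = 78/6 = 13; σ²_A = ((18−8)/6)² = 2.778
te_B = (9 + 4·10 + 11)/6 = 60/6 = 10; σ²_B = ((11−9)/6)² = 0.111
te_C = (11 + 4·14 + 29)/6 = 96/6 = 16; σ²_C = ((29−11)/6)² = 9.000
te_D = (12 + 4·14 + 16)/6 = 84/6 = 14; σ²_D = ((16−12)/6)² = 0.444
te_E = (3 + 4·4 + 11)/6 = 30/6 = 5; σ²_E = ((11−3)/6)² = 1.778
te_F = (8 + 4·13 + 18)/6 = 78/6 = 13; σ²_F = ((18−8)/6)² = 2.778
te_G = (11 + 4·13 + 21)/6 = 84/6 = 14; σ²_G = ((21−11)/6)² = 2.778

Forward pass:
ES_A = 0; EF_A = 13
ES_B = 0; EF_B = 10
ES_C = 10; EF_C = 10+16 = 26
ES_D = max(EF_A=13, EF_B=10) = 13; EF_D = 13+14 = 27
ES_E = max(EF_A=13, EF_B=10) = 13; EF_E = 13+5 = 18
ES_F = max(EF_B=10, EF_D=27) = 27; EF_F = 27+13 = 40
ES_G = max(EF_B=10, EF_C=26, EF_E=18, EF_F=40) = 40; EF_G = 40+14 = 54
Expected project duration μ = 54 hours. Critical path: A → D → F → G.

Variance along critical path = 2.778 + 0.444 + 2.778 + 2.778 = 8.778
σ = √8.778 = 2.963 hours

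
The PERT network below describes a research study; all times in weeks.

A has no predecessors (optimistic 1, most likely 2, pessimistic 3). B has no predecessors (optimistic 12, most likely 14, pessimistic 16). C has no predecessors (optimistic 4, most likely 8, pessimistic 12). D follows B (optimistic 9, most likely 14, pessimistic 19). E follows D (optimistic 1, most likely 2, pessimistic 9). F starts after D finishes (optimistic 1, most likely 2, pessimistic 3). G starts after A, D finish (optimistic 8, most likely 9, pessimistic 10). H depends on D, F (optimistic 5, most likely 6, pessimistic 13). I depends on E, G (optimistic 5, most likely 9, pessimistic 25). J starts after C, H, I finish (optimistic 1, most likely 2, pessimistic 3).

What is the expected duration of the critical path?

50 weeks

te_A = (1 + 4·2 + 3)/6 = 12/6 = 2
te_B = (12 + 4·14 + 16)/6 = 84/6 = 14
te_C = (4 + 4·8 + 12)/6 = 48/6 = 8
te_D = (9 + 4·14 + 19)/6 = 84/6 = 14
te_E = (1 + 4·2 + 9)/6 = 18/6 = 3
te_F = (1 + 4·2 + 3)/6 = 12/6 = 2
te_G = (8 + 4·9 + 10)/6 = 54/6 = 9
te_H = (5 + 4·6 + 13)/6 = 42/6 = 7
te_I = (5 + 4·9 + 25)/6 = 66/6 = 11
te_J = (1 + 4·2 + 3)/6 = 12/6 = 2

Forward pass:
ES_A = 0; EF_A = 2
ES_B = 0; EF_B = 14
ES_C = 0; EF_C = 8
ES_D = 14; EF_D = 14+14 = 28
ES_E = 28; EF_E = 28+3 = 31
ES_F = 28; EF_F = 28+2 = 30
ES_G = max(EF_A=2, EF_D=28) = 28; EF_G = 28+9 = 37
ES_H = max(EF_D=28, EF_F=30) = 30; EF_H = 30+7 = 37
ES_I = max(EF_E=31, EF_G=37) = 37; EF_I = 37+11 = 48
ES_J = max(EF_C=8, EF_H=37, EF_I=48) = 48; EF_J = 48+2 = 50
Expected project duration μ = 50 weeks. Critical path: B → D → G → I → J.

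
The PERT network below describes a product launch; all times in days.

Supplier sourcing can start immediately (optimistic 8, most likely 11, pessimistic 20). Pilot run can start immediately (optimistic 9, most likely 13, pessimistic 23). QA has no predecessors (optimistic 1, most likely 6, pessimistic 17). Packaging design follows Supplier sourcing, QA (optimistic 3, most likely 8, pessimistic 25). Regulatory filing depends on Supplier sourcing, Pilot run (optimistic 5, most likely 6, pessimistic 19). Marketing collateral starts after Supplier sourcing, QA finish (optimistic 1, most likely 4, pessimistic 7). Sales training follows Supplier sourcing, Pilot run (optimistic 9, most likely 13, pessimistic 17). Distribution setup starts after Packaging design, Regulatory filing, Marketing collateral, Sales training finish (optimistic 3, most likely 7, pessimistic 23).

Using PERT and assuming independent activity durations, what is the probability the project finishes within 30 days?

te_Supplier sourcing = (8 + 4·11 + 20)/6 = 72/6 = 12; σ²_Supplier sourcing = ((20−8)/6)² = 4.000
te_Pilot run = (9 + 4·13 + 23)/6 = 84/6 = 14; σ²_Pilot run = ((23−9)/6)² = 5.444
te_QA = (1 + 4·6 + 17)/6 = 42/6 = 7; σ²_QA = ((17−1)/6)² = 7.111
te_Packaging design = (3 + 4·8 + 25)/6 = 60/6 = 10; σ²_Packaging design = ((25−3)/6)² = 13.444
te_Regulatory filing = (5 + 4·6 + 19)/6 = 48/6 = 8; σ²_Regulatory filing = ((19−5)/6)² = 5.444
te_Marketing collateral = (1 + 4·4 + 7)/6 = 24/6 = 4; σ²_Marketing collateral = ((7−1)/6)² = 1.000
te_Sales training = (9 + 4·13 + 17)/6 = 78/6 = 13; σ²_Sales training = ((17−9)/6)² = 1.778
te_Distribution setup = (3 + 4·7 + 23)/6 = 54/6 = 9; σ²_Distribution setup = ((23−3)/6)² = 11.111

Forward pass:
ES_Supplier sourcing = 0; EF_Supplier sourcing = 12
ES_Pilot run = 0; EF_Pilot run = 14
ES_QA = 0; EF_QA = 7
ES_Packaging design = max(EF_Supplier sourcing=12, EF_QA=7) = 12; EF_Packaging design = 12+10 = 22
ES_Regulatory filing = max(EF_Supplier sourcing=12, EF_Pilot run=14) = 14; EF_Regulatory filing = 14+8 = 22
ES_Marketing collateral = max(EF_Supplier sourcing=12, EF_QA=7) = 12; EF_Marketing collateral = 12+4 = 16
ES_Sales training = max(EF_Supplier sourcing=12, EF_Pilot run=14) = 14; EF_Sales training = 14+13 = 27
ES_Distribution setup = max(EF_Packaging design=22, EF_Regulatory filing=22, EF_Marketing collateral=16, EF_Sales training=27) = 27; EF_Distribution setup = 27+9 = 36
Expected project duration μ = 36 days. Critical path: Pilot run → Sales training → Distribution setup.

Variance along critical path = 5.444 + 1.778 + 11.111 = 18.333; σ = √18.333 = 4.282 days.
Z = (30 − 36) / 4.282 = -1.401
P(T ≤ 30) = Φ(-1.401) ≈ 0.081

0.081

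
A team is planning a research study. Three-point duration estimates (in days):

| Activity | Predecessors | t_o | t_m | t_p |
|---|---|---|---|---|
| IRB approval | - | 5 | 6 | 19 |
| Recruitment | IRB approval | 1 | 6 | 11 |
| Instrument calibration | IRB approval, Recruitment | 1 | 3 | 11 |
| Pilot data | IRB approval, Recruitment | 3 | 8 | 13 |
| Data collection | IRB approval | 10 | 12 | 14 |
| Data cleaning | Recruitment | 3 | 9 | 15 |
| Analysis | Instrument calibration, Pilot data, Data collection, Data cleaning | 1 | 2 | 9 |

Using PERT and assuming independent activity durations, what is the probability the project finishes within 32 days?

te_IRB approval = (5 + 4·6 + 19)/6 = 48/6 = 8; σ²_IRB approval = ((19−5)/6)² = 5.444
te_Recruitment = (1 + 4·6 + 11)/6 = 36/6 = 6; σ²_Recruitment = ((11−1)/6)² = 2.778
te_Instrument calibration = (1 + 4·3 + 11)/6 = 24/6 = 4; σ²_Instrument calibration = ((11−1)/6)² = 2.778
te_Pilot data = (3 + 4·8 + 13)/6 = 48/6 = 8; σ²_Pilot data = ((13−3)/6)² = 2.778
te_Data collection = (10 + 4·12 + 14)/6 = 72/6 = 12; σ²_Data collection = ((14−10)/6)² = 0.444
te_Data cleaning = (3 + 4·9 + 15)/6 = 54/6 = 9; σ²_Data cleaning = ((15−3)/6)² = 4.000
te_Analysis = (1 + 4·2 + 9)/6 = 18/6 = 3; σ²_Analysis = ((9−1)/6)² = 1.778

Forward pass:
ES_IRB approval = 0; EF_IRB approval = 8
ES_Recruitment = 8; EF_Recruitment = 8+6 = 14
ES_Instrument calibration = max(EF_IRB approval=8, EF_Recruitment=14) = 14; EF_Instrument calibration = 14+4 = 18
ES_Pilot data = max(EF_IRB approval=8, EF_Recruitment=14) = 14; EF_Pilot data = 14+8 = 22
ES_Data collection = 8; EF_Data collection = 8+12 = 20
ES_Data cleaning = 14; EF_Data cleaning = 14+9 = 23
ES_Analysis = max(EF_Instrument calibration=18, EF_Pilot data=22, EF_Data collection=20, EF_Data cleaning=23) = 23; EF_Analysis = 23+3 = 26
Expected project duration μ = 26 days. Critical path: IRB approval → Recruitment → Data cleaning → Analysis.

Variance along critical path = 5.444 + 2.778 + 4.000 + 1.778 = 14.000; σ = √14.000 = 3.742 days.
Z = (32 − 26) / 3.742 = 1.604
P(T ≤ 32) = Φ(1.604) ≈ 0.946

0.946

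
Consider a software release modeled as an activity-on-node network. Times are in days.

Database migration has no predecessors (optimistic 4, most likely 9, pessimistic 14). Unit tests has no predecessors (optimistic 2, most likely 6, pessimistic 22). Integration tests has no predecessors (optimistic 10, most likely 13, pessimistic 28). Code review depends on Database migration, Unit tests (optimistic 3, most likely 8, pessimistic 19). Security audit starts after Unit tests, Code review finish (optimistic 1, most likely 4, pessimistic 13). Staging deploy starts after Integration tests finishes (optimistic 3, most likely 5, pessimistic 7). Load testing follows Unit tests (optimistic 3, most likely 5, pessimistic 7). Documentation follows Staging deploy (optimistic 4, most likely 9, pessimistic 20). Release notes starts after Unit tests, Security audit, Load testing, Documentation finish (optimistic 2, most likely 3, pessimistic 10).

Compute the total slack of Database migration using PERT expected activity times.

7 days

te_Database migration = (4 + 4·9 + 14)/6 = 54/6 = 9
te_Unit tests = (2 + 4·6 + 22)/6 = 48/6 = 8
te_Integration tests = (10 + 4·13 + 28)/6 = 90/6 = 15
te_Code review = (3 + 4·8 + 19)/6 = 54/6 = 9
te_Security audit = (1 + 4·4 + 13)/6 = 30/6 = 5
te_Staging deploy = (3 + 4·5 + 7)/6 = 30/6 = 5
te_Load testing = (3 + 4·5 + 7)/6 = 30/6 = 5
te_Documentation = (4 + 4·9 + 20)/6 = 60/6 = 10
te_Release notes = (2 + 4·3 + 10)/6 = 24/6 = 4

Forward pass:
ES_Database migration = 0; EF_Database migration = 9
ES_Unit tests = 0; EF_Unit tests = 8
ES_Integration tests = 0; EF_Integration tests = 15
ES_Code review = max(EF_Database migration=9, EF_Unit tests=8) = 9; EF_Code review = 9+9 = 18
ES_Security audit = max(EF_Unit tests=8, EF_Code review=18) = 18; EF_Security audit = 18+5 = 23
ES_Staging deploy = 15; EF_Staging deploy = 15+5 = 20
ES_Load testing = 8; EF_Load testing = 8+5 = 13
ES_Documentation = 20; EF_Documentation = 20+10 = 30
ES_Release notes = max(EF_Unit tests=8, EF_Security audit=23, EF_Load testing=13, EF_Documentation=30) = 30; EF_Release notes = 30+4 = 34
Expected project duration μ = 34 days. Critical path: Integration tests → Staging deploy → Documentation → Release notes.

Backward pass:
LF_Release notes = 34; LS_Release notes = 34−4 = 30
LF_Documentation = LS_Release notes = 30; LS_Documentation = 30−10 = 20
LF_Load testing = LS_Release notes = 30; LS_Load testing = 30−5 = 25
LF_Staging deploy = LS_Documentation = 20; LS_Staging deploy = 20−5 = 15
LF_Security audit = LS_Release notes = 30; LS_Security audit = 30−5 = 25
LF_Code review = LS_Security audit = 25; LS_Code review = 25−9 = 16
LF_Integration tests = LS_Staging deploy = 15; LS_Integration tests = 15−15 = 0
LF_Unit tests = min(LS_Code review=16, LS_Security audit=25, LS_Load testing=25, LS_Release notes=30) = 16; LS_Unit tests = 16−8 = 8
LF_Database migration = LS_Code review = 16; LS_Database migration = 16−9 = 7
Slack_Database migration = LS_Database migration − ES_Database migration = 7 − 0 = 7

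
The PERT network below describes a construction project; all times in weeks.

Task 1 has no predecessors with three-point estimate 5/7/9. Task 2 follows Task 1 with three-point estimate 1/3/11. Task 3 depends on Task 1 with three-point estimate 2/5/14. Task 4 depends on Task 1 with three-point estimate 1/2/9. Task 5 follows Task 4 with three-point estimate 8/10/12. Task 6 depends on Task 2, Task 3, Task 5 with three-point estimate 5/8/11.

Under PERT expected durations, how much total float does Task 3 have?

te_Task 1 = (5 + 4·7 + 9)/6 = 42/6 = 7
te_Task 2 = (1 + 4·3 + 11)/6 = 24/6 = 4
te_Task 3 = (2 + 4·5 + 14)/6 = 36/6 = 6
te_Task 4 = (1 + 4·2 + 9)/6 = 18/6 = 3
te_Task 5 = (8 + 4·10 + 12)/6 = 60/6 = 10
te_Task 6 = (5 + 4·8 + 11)/6 = 48/6 = 8

Forward pass:
ES_Task 1 = 0; EF_Task 1 = 7
ES_Task 2 = 7; EF_Task 2 = 7+4 = 11
ES_Task 3 = 7; EF_Task 3 = 7+6 = 13
ES_Task 4 = 7; EF_Task 4 = 7+3 = 10
ES_Task 5 = 10; EF_Task 5 = 10+10 = 20
ES_Task 6 = max(EF_Task 2=11, EF_Task 3=13, EF_Task 5=20) = 20; EF_Task 6 = 20+8 = 28
Expected project duration μ = 28 weeks. Critical path: Task 1 → Task 4 → Task 5 → Task 6.

Backward pass:
LF_Task 6 = 28; LS_Task 6 = 28−8 = 20
LF_Task 5 = LS_Task 6 = 20; LS_Task 5 = 20−10 = 10
LF_Task 4 = LS_Task 5 = 10; LS_Task 4 = 10−3 = 7
LF_Task 3 = LS_Task 6 = 20; LS_Task 3 = 20−6 = 14
LF_Task 2 = LS_Task 6 = 20; LS_Task 2 = 20−4 = 16
LF_Task 1 = min(LS_Task 2=16, LS_Task 3=14, LS_Task 4=7) = 7; LS_Task 1 = 7−7 = 0
Slack_Task 3 = LS_Task 3 − ES_Task 3 = 14 − 7 = 7

7 weeks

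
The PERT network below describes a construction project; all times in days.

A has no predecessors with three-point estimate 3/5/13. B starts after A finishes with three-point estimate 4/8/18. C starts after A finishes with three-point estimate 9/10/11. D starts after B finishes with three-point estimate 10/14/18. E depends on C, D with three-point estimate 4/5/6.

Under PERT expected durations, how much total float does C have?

13 days

te_A = (3 + 4·5 + 13)/6 = 36/6 = 6
te_B = (4 + 4·8 + 18)/6 = 54/6 = 9
te_C = (9 + 4·10 + 11)/6 = 60/6 = 10
te_D = (10 + 4·14 + 18)/6 = 84/6 = 14
te_E = (4 + 4·5 + 6)/6 = 30/6 = 5

Forward pass:
ES_A = 0; EF_A = 6
ES_B = 6; EF_B = 6+9 = 15
ES_C = 6; EF_C = 6+10 = 16
ES_D = 15; EF_D = 15+14 = 29
ES_E = max(EF_C=16, EF_D=29) = 29; EF_E = 29+5 = 34
Expected project duration μ = 34 days. Critical path: A → B → D → E.

Backward pass:
LF_E = 34; LS_E = 34−5 = 29
LF_D = LS_E = 29; LS_D = 29−14 = 15
LF_C = LS_E = 29; LS_C = 29−10 = 19
LF_B = LS_D = 15; LS_B = 15−9 = 6
LF_A = min(LS_B=6, LS_C=19) = 6; LS_A = 6−6 = 0
Slack_C = LS_C − ES_C = 19 − 6 = 13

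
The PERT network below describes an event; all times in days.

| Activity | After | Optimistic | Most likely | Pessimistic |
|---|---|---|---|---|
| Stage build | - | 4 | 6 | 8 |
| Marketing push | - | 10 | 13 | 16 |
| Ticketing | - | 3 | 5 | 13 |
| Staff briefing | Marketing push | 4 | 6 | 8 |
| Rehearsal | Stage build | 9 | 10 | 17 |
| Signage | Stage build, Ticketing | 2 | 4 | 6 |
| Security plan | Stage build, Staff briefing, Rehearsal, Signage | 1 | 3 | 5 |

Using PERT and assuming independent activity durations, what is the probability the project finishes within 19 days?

0.015

te_Stage build = (4 + 4·6 + 8)/6 = 36/6 = 6; σ²_Stage build = ((8−4)/6)² = 0.444
te_Marketing push = (10 + 4·13 + 16)/6 = 78/6 = 13; σ²_Marketing push = ((16−10)/6)² = 1.000
te_Ticketing = (3 + 4·5 + 13)/6 = 36/6 = 6; σ²_Ticketing = ((13−3)/6)² = 2.778
te_Staff briefing = (4 + 4·6 + 8)/6 = 36/6 = 6; σ²_Staff briefing = ((8−4)/6)² = 0.444
te_Rehearsal = (9 + 4·10 + 17)/6 = 66/6 = 11; σ²_Rehearsal = ((17−9)/6)² = 1.778
te_Signage = (2 + 4·4 + 6)/6 = 24/6 = 4; σ²_Signage = ((6−2)/6)² = 0.444
te_Security plan = (1 + 4·3 + 5)/6 = 18/6 = 3; σ²_Security plan = ((5−1)/6)² = 0.444

Forward pass:
ES_Stage build = 0; EF_Stage build = 6
ES_Marketing push = 0; EF_Marketing push = 13
ES_Ticketing = 0; EF_Ticketing = 6
ES_Staff briefing = 13; EF_Staff briefing = 13+6 = 19
ES_Rehearsal = 6; EF_Rehearsal = 6+11 = 17
ES_Signage = max(EF_Stage build=6, EF_Ticketing=6) = 6; EF_Signage = 6+4 = 10
ES_Security plan = max(EF_Stage build=6, EF_Staff briefing=19, EF_Rehearsal=17, EF_Signage=10) = 19; EF_Security plan = 19+3 = 22
Expected project duration μ = 22 days. Critical path: Marketing push → Staff briefing → Security plan.

Variance along critical path = 1.000 + 0.444 + 0.444 = 1.889; σ = √1.889 = 1.374 days.
Z = (19 − 22) / 1.374 = -2.183
P(T ≤ 19) = Φ(-2.183) ≈ 0.015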